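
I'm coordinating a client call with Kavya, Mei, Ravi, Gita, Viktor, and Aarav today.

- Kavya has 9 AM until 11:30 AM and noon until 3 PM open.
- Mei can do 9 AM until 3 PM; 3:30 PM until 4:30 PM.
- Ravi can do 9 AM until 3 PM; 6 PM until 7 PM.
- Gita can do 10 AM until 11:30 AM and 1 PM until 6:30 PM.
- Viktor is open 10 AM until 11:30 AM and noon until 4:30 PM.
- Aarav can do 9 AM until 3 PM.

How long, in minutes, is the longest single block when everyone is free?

Kavya ∩ Mei: 09:00-11:30, 12:00-15:00.
Kavya ∩ Mei ∩ Ravi: 09:00-11:30, 12:00-15:00.
Kavya ∩ Mei ∩ Ravi ∩ Gita: 10:00-11:30, 13:00-15:00.
Kavya ∩ Mei ∩ Ravi ∩ Gita ∩ Viktor: 10:00-11:30, 13:00-15:00.
Kavya ∩ Mei ∩ Ravi ∩ Gita ∩ Viktor ∩ Aarav: 10:00-11:30, 13:00-15:00.
The longest is 13:00-15:00 at 120 minutes.

120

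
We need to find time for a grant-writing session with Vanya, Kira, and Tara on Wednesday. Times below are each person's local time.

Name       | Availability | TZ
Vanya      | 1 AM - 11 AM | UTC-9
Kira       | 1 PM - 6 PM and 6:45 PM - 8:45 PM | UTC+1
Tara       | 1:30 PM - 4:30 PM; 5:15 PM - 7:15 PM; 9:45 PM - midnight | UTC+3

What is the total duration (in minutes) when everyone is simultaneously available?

Vanya in UTC: 10:00-20:00 (add 9h to convert from UTC-9).
Kira in UTC: 12:00-17:00, 17:45-19:45 (subtract 1h to convert from UTC+1).
Tara in UTC: 10:30-13:30, 14:15-16:15, 18:45-21:00 (subtract 3h to convert from UTC+3).
Vanya ∩ Kira: 12:00-17:00, 17:45-19:45.
Vanya ∩ Kira ∩ Tara: 12:00-13:30, 14:15-16:15, 18:45-19:45.
Summing the common windows: 90 + 120 + 60 = 270 minutes.

270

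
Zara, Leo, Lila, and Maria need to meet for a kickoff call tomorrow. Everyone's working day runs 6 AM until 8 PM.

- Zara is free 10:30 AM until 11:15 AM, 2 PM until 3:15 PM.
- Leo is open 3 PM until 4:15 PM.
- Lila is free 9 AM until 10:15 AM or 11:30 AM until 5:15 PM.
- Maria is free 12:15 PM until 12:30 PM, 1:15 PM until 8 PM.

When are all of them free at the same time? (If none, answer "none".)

Zara ∩ Leo: 15:00-15:15.
Zara ∩ Leo ∩ Lila: 15:00-15:15.
Zara ∩ Leo ∩ Lila ∩ Maria: 15:00-15:15.

15:00-15:15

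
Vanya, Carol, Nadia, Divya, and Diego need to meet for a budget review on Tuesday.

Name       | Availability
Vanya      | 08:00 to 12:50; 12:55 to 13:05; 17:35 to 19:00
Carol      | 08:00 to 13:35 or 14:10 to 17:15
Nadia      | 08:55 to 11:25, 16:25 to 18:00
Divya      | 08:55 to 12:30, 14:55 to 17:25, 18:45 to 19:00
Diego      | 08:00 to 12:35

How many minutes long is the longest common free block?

Vanya ∩ Carol: 08:00-12:50, 12:55-13:05.
Vanya ∩ Carol ∩ Nadia: 08:55-11:25.
Vanya ∩ Carol ∩ Nadia ∩ Divya: 08:55-11:25.
Vanya ∩ Carol ∩ Nadia ∩ Divya ∩ Diego: 08:55-11:25.
Those are the intersection windows.
The longest is 08:55-11:25 at 150 minutes.

150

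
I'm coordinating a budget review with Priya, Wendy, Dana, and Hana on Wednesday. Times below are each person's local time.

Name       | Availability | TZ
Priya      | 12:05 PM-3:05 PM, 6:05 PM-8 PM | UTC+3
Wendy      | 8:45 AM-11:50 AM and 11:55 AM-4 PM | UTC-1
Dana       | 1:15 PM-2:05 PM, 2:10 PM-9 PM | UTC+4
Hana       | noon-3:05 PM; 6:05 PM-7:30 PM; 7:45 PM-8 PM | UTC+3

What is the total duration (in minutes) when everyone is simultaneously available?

Priya in UTC: 09:05-12:05, 15:05-17:00 (subtract 3h to convert from UTC+3).
Wendy in UTC: 09:45-12:50, 12:55-17:00 (add 1h to convert from UTC-1).
Dana in UTC: 09:15-10:05, 10:10-17:00 (subtract 4h to convert from UTC+4).
Hana in UTC: 09:00-12:05, 15:05-16:30, 16:45-17:00 (subtract 3h to convert from UTC+3).
Priya ∩ Wendy: 09:45-12:05, 15:05-17:00.
Priya ∩ Wendy ∩ Dana: 09:45-10:05, 10:10-12:05, 15:05-17:00.
Priya ∩ Wendy ∩ Dana ∩ Hana: 09:45-10:05, 10:10-12:05, 15:05-16:30, 16:45-17:00.
Summing the common windows: 20 + 115 + 85 + 15 = 235 minutes.

235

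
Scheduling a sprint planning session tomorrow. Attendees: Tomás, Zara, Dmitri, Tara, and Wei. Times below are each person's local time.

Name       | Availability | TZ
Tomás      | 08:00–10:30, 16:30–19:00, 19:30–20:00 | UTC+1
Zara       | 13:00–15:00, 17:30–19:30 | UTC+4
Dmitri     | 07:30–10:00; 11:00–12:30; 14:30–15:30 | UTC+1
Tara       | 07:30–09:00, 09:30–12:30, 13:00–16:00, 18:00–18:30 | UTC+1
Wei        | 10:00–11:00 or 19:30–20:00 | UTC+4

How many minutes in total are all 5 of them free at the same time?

Tomás in UTC: 07:00-09:30, 15:30-18:00, 18:30-19:00 (subtract 1h to convert from UTC+1).
Zara in UTC: 09:00-11:00, 13:30-15:30 (subtract 4h to convert from UTC+4).
Dmitri in UTC: 06:30-09:00, 10:00-11:30, 13:30-14:30 (subtract 1h to convert from UTC+1).
Tara in UTC: 06:30-08:00, 08:30-11:30, 12:00-15:00, 17:00-17:30 (subtract 1h to convert from UTC+1).
Wei in UTC: 06:00-07:00, 15:30-16:00 (subtract 4h to convert from UTC+4).
Tomás ∩ Zara: 09:00-09:30.
Tomás ∩ Zara ∩ Dmitri: ∅.
Tomás ∩ Zara ∩ Dmitri ∩ Tara: ∅.
Tomás ∩ Zara ∩ Dmitri ∩ Tara ∩ Wei: ∅.
There is no time when everyone is free.
There is no common window, so the total is 0 minutes.

0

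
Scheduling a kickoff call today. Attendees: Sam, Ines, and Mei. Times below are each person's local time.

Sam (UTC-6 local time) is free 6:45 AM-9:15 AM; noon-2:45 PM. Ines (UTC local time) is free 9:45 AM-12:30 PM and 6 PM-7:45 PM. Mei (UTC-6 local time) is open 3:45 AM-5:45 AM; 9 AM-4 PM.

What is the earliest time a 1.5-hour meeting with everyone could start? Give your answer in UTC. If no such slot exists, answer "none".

Sam in UTC: 12:45-15:15, 18:00-20:45 (add 6h to convert from UTC-6).
Ines in UTC: 09:45-12:30, 18:00-19:45.
Mei in UTC: 09:45-11:45, 15:00-22:00 (add 6h to convert from UTC-6).
Sam ∩ Ines: 18:00-19:45.
Sam ∩ Ines ∩ Mei: 18:00-19:45.
Those are the intersection windows.
The first common window of at least 90 minutes is 18:00-19:45, so the earliest start is 18:00.

18:00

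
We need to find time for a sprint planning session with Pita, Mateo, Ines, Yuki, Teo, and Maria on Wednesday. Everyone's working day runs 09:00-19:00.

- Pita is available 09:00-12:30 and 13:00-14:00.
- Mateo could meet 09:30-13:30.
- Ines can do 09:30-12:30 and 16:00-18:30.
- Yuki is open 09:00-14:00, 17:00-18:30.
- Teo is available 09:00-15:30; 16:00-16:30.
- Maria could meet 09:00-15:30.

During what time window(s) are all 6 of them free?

Pita ∩ Mateo: 09:30-12:30, 13:00-13:30.
Pita ∩ Mateo ∩ Ines: 09:30-12:30.
Pita ∩ Mateo ∩ Ines ∩ Yuki: 09:30-12:30.
Pita ∩ Mateo ∩ Ines ∩ Yuki ∩ Teo: 09:30-12:30.
Pita ∩ Mateo ∩ Ines ∩ Yuki ∩ Teo ∩ Maria: 09:30-12:30.
So the common availability across everyone is 09:30-12:30.

09:30-12:30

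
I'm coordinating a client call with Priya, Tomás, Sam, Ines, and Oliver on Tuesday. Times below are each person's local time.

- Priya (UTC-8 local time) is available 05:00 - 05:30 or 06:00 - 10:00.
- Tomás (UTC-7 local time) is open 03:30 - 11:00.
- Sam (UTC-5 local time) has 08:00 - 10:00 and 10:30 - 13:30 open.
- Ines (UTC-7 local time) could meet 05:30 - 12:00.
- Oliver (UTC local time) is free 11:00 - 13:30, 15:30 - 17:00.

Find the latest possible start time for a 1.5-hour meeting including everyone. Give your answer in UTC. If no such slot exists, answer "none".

15:30

Priya in UTC: 13:00-13:30, 14:00-18:00 (add 8h to convert from UTC-8).
Tomás in UTC: 10:30-18:00 (add 7h to convert from UTC-7).
Sam in UTC: 13:00-15:00, 15:30-18:30 (add 5h to convert from UTC-5).
Ines in UTC: 12:30-19:00 (add 7h to convert from UTC-7).
Oliver in UTC: 11:00-13:30, 15:30-17:00.
Priya ∩ Tomás: 13:00-13:30, 14:00-18:00.
Priya ∩ Tomás ∩ Sam: 13:00-13:30, 14:00-15:00, 15:30-18:00.
Priya ∩ Tomás ∩ Sam ∩ Ines: 13:00-13:30, 14:00-15:00, 15:30-18:00.
Priya ∩ Tomás ∩ Sam ∩ Ines ∩ Oliver: 13:00-13:30, 15:30-17:00.
So the common availability across everyone is 13:00-13:30, 15:30-17:00.
The last common window of at least 90 minutes is 15:30-17:00; a 90-minute meeting can start as late as 15:30 and still end by 17:00.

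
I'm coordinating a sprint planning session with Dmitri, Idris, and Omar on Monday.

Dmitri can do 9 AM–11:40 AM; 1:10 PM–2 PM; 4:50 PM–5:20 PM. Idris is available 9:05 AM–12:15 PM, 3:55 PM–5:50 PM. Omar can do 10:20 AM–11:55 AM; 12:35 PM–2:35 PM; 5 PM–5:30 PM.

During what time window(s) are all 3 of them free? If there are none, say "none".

Dmitri ∩ Idris: 09:05-11:40, 16:50-17:20.
Dmitri ∩ Idris ∩ Omar: 10:20-11:40, 17:00-17:20.
Those are the intersection windows.

10:20-11:40, 17:00-17:20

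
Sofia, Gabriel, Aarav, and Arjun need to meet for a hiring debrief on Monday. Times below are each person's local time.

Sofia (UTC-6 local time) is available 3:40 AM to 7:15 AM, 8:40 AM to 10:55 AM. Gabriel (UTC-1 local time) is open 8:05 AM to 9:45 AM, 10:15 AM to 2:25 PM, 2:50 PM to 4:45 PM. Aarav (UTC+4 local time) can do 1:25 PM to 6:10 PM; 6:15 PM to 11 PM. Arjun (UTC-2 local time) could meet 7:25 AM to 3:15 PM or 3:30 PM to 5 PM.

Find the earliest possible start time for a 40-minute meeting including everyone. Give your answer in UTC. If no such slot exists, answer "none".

Sofia in UTC: 09:40-13:15, 14:40-16:55 (add 6h to convert from UTC-6).
Gabriel in UTC: 09:05-10:45, 11:15-15:25, 15:50-17:45 (add 1h to convert from UTC-1).
Aarav in UTC: 09:25-14:10, 14:15-19:00 (subtract 4h to convert from UTC+4).
Arjun in UTC: 09:25-17:15, 17:30-19:00 (add 2h to convert from UTC-2).
Sofia ∩ Gabriel: 09:40-10:45, 11:15-13:15, 14:40-15:25, 15:50-16:55.
Sofia ∩ Gabriel ∩ Aarav: 09:40-10:45, 11:15-13:15, 14:40-15:25, 15:50-16:55.
Sofia ∩ Gabriel ∩ Aarav ∩ Arjun: 09:40-10:45, 11:15-13:15, 14:40-15:25, 15:50-16:55.
The first common window of at least 40 minutes is 09:40-10:45, so the earliest start is 09:40.

09:40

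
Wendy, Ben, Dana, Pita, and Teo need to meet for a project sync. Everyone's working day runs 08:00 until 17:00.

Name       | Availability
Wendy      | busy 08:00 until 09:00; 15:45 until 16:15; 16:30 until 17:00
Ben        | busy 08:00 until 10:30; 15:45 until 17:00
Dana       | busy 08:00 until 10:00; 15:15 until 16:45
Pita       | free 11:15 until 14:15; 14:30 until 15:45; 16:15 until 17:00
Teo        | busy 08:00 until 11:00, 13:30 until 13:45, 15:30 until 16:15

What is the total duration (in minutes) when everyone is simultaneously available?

Wendy free: 09:00-15:45, 16:15-16:30 (invert busy blocks within the working day).
Ben free: 10:30-15:45 (invert busy blocks within the working day).
Dana free: 10:00-15:15, 16:45-17:00 (invert busy blocks within the working day).
Pita free: 11:15-14:15, 14:30-15:45, 16:15-17:00.
Teo free: 11:00-13:30, 13:45-15:30, 16:15-17:00 (invert busy blocks within the working day).
Wendy ∩ Ben: 10:30-15:45.
Wendy ∩ Ben ∩ Dana: 10:30-15:15.
Wendy ∩ Ben ∩ Dana ∩ Pita: 11:15-14:15, 14:30-15:15.
Wendy ∩ Ben ∩ Dana ∩ Pita ∩ Teo: 11:15-13:30, 13:45-14:15, 14:30-15:15.
Those are the intersection windows.
Summing the common windows: 135 + 30 + 45 = 210 minutes.

210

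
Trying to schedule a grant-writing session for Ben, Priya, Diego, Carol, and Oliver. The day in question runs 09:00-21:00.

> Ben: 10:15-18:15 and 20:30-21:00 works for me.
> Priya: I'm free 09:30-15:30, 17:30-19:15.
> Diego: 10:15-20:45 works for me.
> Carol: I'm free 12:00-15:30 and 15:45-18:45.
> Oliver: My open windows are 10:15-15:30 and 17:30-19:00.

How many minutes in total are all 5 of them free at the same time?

Ben ∩ Priya: 10:15-15:30, 17:30-18:15.
Ben ∩ Priya ∩ Diego: 10:15-15:30, 17:30-18:15.
Ben ∩ Priya ∩ Diego ∩ Carol: 12:00-15:30, 17:30-18:15.
Ben ∩ Priya ∩ Diego ∩ Carol ∩ Oliver: 12:00-15:30, 17:30-18:15.
So the common availability across everyone is 12:00-15:30, 17:30-18:15.
Summing the common windows: 210 + 45 = 255 minutes.

255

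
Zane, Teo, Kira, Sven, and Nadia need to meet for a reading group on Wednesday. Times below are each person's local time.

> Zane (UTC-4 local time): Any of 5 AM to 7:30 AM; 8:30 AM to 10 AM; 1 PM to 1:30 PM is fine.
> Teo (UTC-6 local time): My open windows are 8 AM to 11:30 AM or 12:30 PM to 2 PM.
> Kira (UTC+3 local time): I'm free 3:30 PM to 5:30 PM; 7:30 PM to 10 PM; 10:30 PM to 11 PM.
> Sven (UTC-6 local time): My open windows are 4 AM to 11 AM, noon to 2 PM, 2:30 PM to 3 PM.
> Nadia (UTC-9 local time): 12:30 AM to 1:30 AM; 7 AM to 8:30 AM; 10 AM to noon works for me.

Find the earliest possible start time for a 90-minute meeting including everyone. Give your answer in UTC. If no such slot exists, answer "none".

Zane in UTC: 09:00-11:30, 12:30-14:00, 17:00-17:30 (add 4h to convert from UTC-4).
Teo in UTC: 14:00-17:30, 18:30-20:00 (add 6h to convert from UTC-6).
Kira in UTC: 12:30-14:30, 16:30-19:00, 19:30-20:00 (subtract 3h to convert from UTC+3).
Sven in UTC: 10:00-17:00, 18:00-20:00, 20:30-21:00 (add 6h to convert from UTC-6).
Nadia in UTC: 09:30-10:30, 16:00-17:30, 19:00-21:00 (add 9h to convert from UTC-9).
Zane ∩ Teo: 17:00-17:30.
Zane ∩ Teo ∩ Kira: 17:00-17:30.
Zane ∩ Teo ∩ Kira ∩ Sven: ∅.
Zane ∩ Teo ∩ Kira ∩ Sven ∩ Nadia: ∅.
There is no time when everyone is free.
No common window is at least 90 minutes long.

none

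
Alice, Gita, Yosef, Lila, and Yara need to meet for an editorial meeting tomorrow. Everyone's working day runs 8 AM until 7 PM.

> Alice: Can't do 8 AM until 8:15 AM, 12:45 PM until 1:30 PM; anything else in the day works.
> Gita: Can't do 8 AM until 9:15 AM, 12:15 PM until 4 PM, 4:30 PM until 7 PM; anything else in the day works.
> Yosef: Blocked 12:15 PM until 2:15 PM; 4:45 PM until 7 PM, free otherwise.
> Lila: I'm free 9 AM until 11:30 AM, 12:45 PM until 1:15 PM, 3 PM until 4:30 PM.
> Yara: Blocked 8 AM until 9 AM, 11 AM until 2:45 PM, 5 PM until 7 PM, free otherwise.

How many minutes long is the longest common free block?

105

Alice free: 08:15-12:45, 13:30-19:00 (invert busy blocks within the working day).
Gita free: 09:15-12:15, 16:00-16:30 (invert busy blocks within the working day).
Yosef free: 08:00-12:15, 14:15-16:45 (invert busy blocks within the working day).
Lila free: 09:00-11:30, 12:45-13:15, 15:00-16:30.
Yara free: 09:00-11:00, 14:45-17:00 (invert busy blocks within the working day).
Alice ∩ Gita: 09:15-12:15, 16:00-16:30.
Alice ∩ Gita ∩ Yosef: 09:15-12:15, 16:00-16:30.
Alice ∩ Gita ∩ Yosef ∩ Lila: 09:15-11:30, 16:00-16:30.
Alice ∩ Gita ∩ Yosef ∩ Lila ∩ Yara: 09:15-11:00, 16:00-16:30.
The longest is 09:15-11:00 at 105 minutes.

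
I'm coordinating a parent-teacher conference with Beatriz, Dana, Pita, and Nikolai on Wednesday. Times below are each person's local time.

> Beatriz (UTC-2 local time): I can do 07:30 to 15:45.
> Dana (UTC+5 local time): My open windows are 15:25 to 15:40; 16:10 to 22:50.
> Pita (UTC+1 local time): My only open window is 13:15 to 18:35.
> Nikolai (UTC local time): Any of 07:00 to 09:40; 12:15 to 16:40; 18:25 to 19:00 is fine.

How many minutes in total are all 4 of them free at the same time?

Beatriz in UTC: 09:30-17:45 (add 2h to convert from UTC-2).
Dana in UTC: 10:25-10:40, 11:10-17:50 (subtract 5h to convert from UTC+5).
Pita in UTC: 12:15-17:35 (subtract 1h to convert from UTC+1).
Nikolai in UTC: 07:00-09:40, 12:15-16:40, 18:25-19:00.
Beatriz ∩ Dana: 10:25-10:40, 11:10-17:45.
Beatriz ∩ Dana ∩ Pita: 12:15-17:35.
Beatriz ∩ Dana ∩ Pita ∩ Nikolai: 12:15-16:40.
Those are the intersection windows.
That's a single block of 265 minutes.

265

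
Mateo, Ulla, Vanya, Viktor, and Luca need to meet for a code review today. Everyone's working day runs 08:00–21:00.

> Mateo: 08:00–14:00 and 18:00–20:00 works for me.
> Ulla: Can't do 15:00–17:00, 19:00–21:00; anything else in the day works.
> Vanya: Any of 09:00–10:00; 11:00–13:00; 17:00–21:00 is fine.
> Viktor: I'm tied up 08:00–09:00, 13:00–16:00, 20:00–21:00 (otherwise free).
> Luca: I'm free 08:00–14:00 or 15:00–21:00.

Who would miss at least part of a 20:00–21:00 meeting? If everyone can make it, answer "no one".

Mateo free: 08:00-14:00, 18:00-20:00.
Ulla free: 08:00-15:00, 17:00-19:00 (invert busy blocks within the working day).
Vanya free: 09:00-10:00, 11:00-13:00, 17:00-21:00.
Viktor free: 09:00-13:00, 16:00-20:00 (invert busy blocks within the working day).
Luca free: 08:00-14:00, 15:00-21:00.
Mateo: not fully free for 20:00-21:00. Ulla: not fully free for 20:00-21:00. Vanya: free for 20:00-21:00. Viktor: not fully free for 20:00-21:00. Luca: free for 20:00-21:00.

Mateo, Ulla, Viktor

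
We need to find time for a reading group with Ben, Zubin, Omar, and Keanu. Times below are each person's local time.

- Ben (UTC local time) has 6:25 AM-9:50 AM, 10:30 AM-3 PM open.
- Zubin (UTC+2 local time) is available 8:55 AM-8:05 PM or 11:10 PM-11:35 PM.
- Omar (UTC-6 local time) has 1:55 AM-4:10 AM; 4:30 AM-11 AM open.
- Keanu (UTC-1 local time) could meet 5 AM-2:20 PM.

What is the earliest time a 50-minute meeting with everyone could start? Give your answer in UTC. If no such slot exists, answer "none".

07:55

Ben in UTC: 06:25-09:50, 10:30-15:00.
Zubin in UTC: 06:55-18:05, 21:10-21:35 (subtract 2h to convert from UTC+2).
Omar in UTC: 07:55-10:10, 10:30-17:00 (add 6h to convert from UTC-6).
Keanu in UTC: 06:00-15:20 (add 1h to convert from UTC-1).
Ben ∩ Zubin: 06:55-09:50, 10:30-15:00.
Ben ∩ Zubin ∩ Omar: 07:55-09:50, 10:30-15:00.
Ben ∩ Zubin ∩ Omar ∩ Keanu: 07:55-09:50, 10:30-15:00.
The first common window of at least 50 minutes is 07:55-09:50, so the earliest start is 07:55.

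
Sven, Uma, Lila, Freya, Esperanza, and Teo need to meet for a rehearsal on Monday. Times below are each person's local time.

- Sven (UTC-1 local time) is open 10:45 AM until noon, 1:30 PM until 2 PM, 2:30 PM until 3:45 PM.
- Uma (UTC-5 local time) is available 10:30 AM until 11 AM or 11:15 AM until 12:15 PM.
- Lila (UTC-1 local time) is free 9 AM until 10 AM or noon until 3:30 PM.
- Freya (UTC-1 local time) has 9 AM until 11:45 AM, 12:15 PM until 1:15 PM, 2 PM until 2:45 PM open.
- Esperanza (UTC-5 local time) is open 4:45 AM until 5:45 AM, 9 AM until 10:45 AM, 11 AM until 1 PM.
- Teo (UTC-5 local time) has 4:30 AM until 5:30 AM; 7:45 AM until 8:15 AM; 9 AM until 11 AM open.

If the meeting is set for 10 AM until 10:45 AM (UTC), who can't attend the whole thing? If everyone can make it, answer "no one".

Sven, Teo, Uma

Sven in UTC: 11:45-13:00, 14:30-15:00, 15:30-16:45 (add 1h to convert from UTC-1).
Uma in UTC: 15:30-16:00, 16:15-17:15 (add 5h to convert from UTC-5).
Lila in UTC: 10:00-11:00, 13:00-16:30 (add 1h to convert from UTC-1).
Freya in UTC: 10:00-12:45, 13:15-14:15, 15:00-15:45 (add 1h to convert from UTC-1).
Esperanza in UTC: 09:45-10:45, 14:00-15:45, 16:00-18:00 (add 5h to convert from UTC-5).
Teo in UTC: 09:30-10:30, 12:45-13:15, 14:00-16:00 (add 5h to convert from UTC-5).
Sven: not fully free for 10:00-10:45. Uma: not fully free for 10:00-10:45. Lila: free for 10:00-10:45. Freya: free for 10:00-10:45. Esperanza: free for 10:00-10:45. Teo: not fully free for 10:00-10:45.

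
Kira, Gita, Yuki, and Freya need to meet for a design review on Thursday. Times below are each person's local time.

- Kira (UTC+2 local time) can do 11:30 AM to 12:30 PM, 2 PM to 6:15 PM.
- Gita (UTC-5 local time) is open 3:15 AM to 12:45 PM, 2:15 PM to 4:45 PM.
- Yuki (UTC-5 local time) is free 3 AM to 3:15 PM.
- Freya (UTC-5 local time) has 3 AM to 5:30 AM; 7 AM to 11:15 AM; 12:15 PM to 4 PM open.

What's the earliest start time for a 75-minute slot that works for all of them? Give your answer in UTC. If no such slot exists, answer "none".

12:00

Kira in UTC: 09:30-10:30, 12:00-16:15 (subtract 2h to convert from UTC+2).
Gita in UTC: 08:15-17:45, 19:15-21:45 (add 5h to convert from UTC-5).
Yuki in UTC: 08:00-20:15 (add 5h to convert from UTC-5).
Freya in UTC: 08:00-10:30, 12:00-16:15, 17:15-21:00 (add 5h to convert from UTC-5).
Kira ∩ Gita: 09:30-10:30, 12:00-16:15.
Kira ∩ Gita ∩ Yuki: 09:30-10:30, 12:00-16:15.
Kira ∩ Gita ∩ Yuki ∩ Freya: 09:30-10:30, 12:00-16:15.
So the common availability across everyone is 09:30-10:30, 12:00-16:15.
The first common window of at least 75 minutes is 12:00-16:15, so the earliest start is 12:00.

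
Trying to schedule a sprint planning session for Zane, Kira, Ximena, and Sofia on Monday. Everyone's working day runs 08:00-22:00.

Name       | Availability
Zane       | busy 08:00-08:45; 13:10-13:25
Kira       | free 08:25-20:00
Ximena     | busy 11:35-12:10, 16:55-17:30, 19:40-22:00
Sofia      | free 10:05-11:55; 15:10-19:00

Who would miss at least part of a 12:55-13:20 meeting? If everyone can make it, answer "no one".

Zane free: 08:45-13:10, 13:25-22:00 (invert busy blocks within the working day).
Kira free: 08:25-20:00.
Ximena free: 08:00-11:35, 12:10-16:55, 17:30-19:40 (invert busy blocks within the working day).
Sofia free: 10:05-11:55, 15:10-19:00.
Zane: not fully free for 12:55-13:20. Kira: free for 12:55-13:20. Ximena: free for 12:55-13:20. Sofia: not fully free for 12:55-13:20.

Sofia, Zane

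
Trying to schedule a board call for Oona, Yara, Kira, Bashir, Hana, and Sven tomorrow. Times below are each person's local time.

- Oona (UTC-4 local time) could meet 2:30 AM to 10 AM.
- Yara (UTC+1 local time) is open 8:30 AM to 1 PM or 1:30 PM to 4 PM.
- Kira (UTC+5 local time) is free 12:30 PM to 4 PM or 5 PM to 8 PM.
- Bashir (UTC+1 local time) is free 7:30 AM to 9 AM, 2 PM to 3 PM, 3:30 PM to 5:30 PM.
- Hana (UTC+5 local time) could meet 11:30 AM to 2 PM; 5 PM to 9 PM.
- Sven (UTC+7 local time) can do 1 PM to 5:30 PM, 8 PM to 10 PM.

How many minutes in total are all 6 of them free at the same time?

Oona in UTC: 06:30-14:00 (add 4h to convert from UTC-4).
Yara in UTC: 07:30-12:00, 12:30-15:00 (subtract 1h to convert from UTC+1).
Kira in UTC: 07:30-11:00, 12:00-15:00 (subtract 5h to convert from UTC+5).
Bashir in UTC: 06:30-08:00, 13:00-14:00, 14:30-16:30 (subtract 1h to convert from UTC+1).
Hana in UTC: 06:30-09:00, 12:00-16:00 (subtract 5h to convert from UTC+5).
Sven in UTC: 06:00-10:30, 13:00-15:00 (subtract 7h to convert from UTC+7).
Oona ∩ Yara: 07:30-12:00, 12:30-14:00.
Oona ∩ Yara ∩ Kira: 07:30-11:00, 12:30-14:00.
Oona ∩ Yara ∩ Kira ∩ Bashir: 07:30-08:00, 13:00-14:00.
Oona ∩ Yara ∩ Kira ∩ Bashir ∩ Hana: 07:30-08:00, 13:00-14:00.
Oona ∩ Yara ∩ Kira ∩ Bashir ∩ Hana ∩ Sven: 07:30-08:00, 13:00-14:00.
So the common availability across everyone is 07:30-08:00, 13:00-14:00.
Summing the common windows: 30 + 60 = 90 minutes.

90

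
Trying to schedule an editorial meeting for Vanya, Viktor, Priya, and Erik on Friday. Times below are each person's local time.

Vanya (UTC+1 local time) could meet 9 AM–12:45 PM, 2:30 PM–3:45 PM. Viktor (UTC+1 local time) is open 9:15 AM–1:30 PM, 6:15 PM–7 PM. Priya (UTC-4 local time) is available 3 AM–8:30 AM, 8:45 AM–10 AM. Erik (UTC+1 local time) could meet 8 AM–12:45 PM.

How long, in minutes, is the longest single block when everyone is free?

Vanya in UTC: 08:00-11:45, 13:30-14:45 (subtract 1h to convert from UTC+1).
Viktor in UTC: 08:15-12:30, 17:15-18:00 (subtract 1h to convert from UTC+1).
Priya in UTC: 07:00-12:30, 12:45-14:00 (add 4h to convert from UTC-4).
Erik in UTC: 07:00-11:45 (subtract 1h to convert from UTC+1).
Vanya ∩ Viktor: 08:15-11:45.
Vanya ∩ Viktor ∩ Priya: 08:15-11:45.
Vanya ∩ Viktor ∩ Priya ∩ Erik: 08:15-11:45.
The longest is 08:15-11:45 at 210 minutes.

210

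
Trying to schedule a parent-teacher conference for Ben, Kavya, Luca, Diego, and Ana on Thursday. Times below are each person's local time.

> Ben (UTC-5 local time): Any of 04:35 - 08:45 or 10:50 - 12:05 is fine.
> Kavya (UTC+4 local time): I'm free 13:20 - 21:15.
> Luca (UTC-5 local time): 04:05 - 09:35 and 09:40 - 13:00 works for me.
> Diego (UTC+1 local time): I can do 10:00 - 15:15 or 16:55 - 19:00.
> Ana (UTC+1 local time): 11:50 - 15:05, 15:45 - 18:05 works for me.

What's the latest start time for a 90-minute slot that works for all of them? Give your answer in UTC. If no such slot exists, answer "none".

12:15

Ben in UTC: 09:35-13:45, 15:50-17:05 (add 5h to convert from UTC-5).
Kavya in UTC: 09:20-17:15 (subtract 4h to convert from UTC+4).
Luca in UTC: 09:05-14:35, 14:40-18:00 (add 5h to convert from UTC-5).
Diego in UTC: 09:00-14:15, 15:55-18:00 (subtract 1h to convert from UTC+1).
Ana in UTC: 10:50-14:05, 14:45-17:05 (subtract 1h to convert from UTC+1).
Ben ∩ Kavya: 09:35-13:45, 15:50-17:05.
Ben ∩ Kavya ∩ Luca: 09:35-13:45, 15:50-17:05.
Ben ∩ Kavya ∩ Luca ∩ Diego: 09:35-13:45, 15:55-17:05.
Ben ∩ Kavya ∩ Luca ∩ Diego ∩ Ana: 10:50-13:45, 15:55-17:05.
So the common availability across everyone is 10:50-13:45, 15:55-17:05.
The last common window of at least 90 minutes is 10:50-13:45; a 90-minute meeting can start as late as 12:15 and still end by 13:45.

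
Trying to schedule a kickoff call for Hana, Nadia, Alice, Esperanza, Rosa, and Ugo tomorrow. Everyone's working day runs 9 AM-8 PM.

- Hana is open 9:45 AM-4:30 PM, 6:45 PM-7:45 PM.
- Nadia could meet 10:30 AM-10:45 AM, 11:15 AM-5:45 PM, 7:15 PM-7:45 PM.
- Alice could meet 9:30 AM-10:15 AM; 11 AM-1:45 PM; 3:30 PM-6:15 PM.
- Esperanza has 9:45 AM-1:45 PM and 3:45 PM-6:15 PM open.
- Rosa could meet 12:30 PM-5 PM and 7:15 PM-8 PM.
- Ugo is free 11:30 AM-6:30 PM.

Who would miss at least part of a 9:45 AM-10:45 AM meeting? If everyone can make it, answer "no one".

Hana: free for 09:45-10:45. Nadia: not fully free for 09:45-10:45. Alice: not fully free for 09:45-10:45. Esperanza: free for 09:45-10:45. Rosa: not fully free for 09:45-10:45. Ugo: not fully free for 09:45-10:45.

Alice, Nadia, Rosa, Ugo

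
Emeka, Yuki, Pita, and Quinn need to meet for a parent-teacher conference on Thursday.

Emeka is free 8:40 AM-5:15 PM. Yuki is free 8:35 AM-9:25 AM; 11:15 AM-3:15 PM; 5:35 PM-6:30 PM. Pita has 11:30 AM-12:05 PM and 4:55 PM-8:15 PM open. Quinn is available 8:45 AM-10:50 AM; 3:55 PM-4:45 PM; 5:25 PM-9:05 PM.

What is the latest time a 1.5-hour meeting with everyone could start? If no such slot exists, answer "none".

Emeka ∩ Yuki: 08:40-09:25, 11:15-15:15.
Emeka ∩ Yuki ∩ Pita: 11:30-12:05.
Emeka ∩ Yuki ∩ Pita ∩ Quinn: ∅.
There is no time when everyone is free.
No common window is at least 90 minutes long.

none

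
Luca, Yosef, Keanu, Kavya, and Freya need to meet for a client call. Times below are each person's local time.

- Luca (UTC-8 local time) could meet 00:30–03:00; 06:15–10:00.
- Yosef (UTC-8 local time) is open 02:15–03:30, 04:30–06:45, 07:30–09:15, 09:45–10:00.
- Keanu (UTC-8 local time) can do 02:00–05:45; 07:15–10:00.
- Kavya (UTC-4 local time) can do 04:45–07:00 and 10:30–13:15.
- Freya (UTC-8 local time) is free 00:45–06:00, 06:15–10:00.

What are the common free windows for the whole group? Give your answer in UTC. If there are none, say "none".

Luca in UTC: 08:30-11:00, 14:15-18:00 (add 8h to convert from UTC-8).
Yosef in UTC: 10:15-11:30, 12:30-14:45, 15:30-17:15, 17:45-18:00 (add 8h to convert from UTC-8).
Keanu in UTC: 10:00-13:45, 15:15-18:00 (add 8h to convert from UTC-8).
Kavya in UTC: 08:45-11:00, 14:30-17:15 (add 4h to convert from UTC-4).
Freya in UTC: 08:45-14:00, 14:15-18:00 (add 8h to convert from UTC-8).
Luca ∩ Yosef: 10:15-11:00, 14:15-14:45, 15:30-17:15, 17:45-18:00.
Luca ∩ Yosef ∩ Keanu: 10:15-11:00, 15:30-17:15, 17:45-18:00.
Luca ∩ Yosef ∩ Keanu ∩ Kavya: 10:15-11:00, 15:30-17:15.
Luca ∩ Yosef ∩ Keanu ∩ Kavya ∩ Freya: 10:15-11:00, 15:30-17:15.
So the common availability across everyone is 10:15-11:00, 15:30-17:15.

10:15-11:00, 15:30-17:15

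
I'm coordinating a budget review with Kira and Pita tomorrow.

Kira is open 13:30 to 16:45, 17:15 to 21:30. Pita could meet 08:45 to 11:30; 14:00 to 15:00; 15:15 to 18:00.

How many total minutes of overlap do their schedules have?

Kira ∩ Pita: 14:00-15:00, 15:15-16:45, 17:15-18:00.
Summing the common windows: 60 + 90 + 45 = 195 minutes.

195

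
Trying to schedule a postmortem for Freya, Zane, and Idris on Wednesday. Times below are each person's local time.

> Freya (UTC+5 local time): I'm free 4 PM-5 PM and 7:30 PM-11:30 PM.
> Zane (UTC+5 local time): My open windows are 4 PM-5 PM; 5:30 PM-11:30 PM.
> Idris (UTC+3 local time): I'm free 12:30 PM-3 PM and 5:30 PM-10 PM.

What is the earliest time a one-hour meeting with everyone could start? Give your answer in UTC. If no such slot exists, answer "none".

Freya in UTC: 11:00-12:00, 14:30-18:30 (subtract 5h to convert from UTC+5).
Zane in UTC: 11:00-12:00, 12:30-18:30 (subtract 5h to convert from UTC+5).
Idris in UTC: 09:30-12:00, 14:30-19:00 (subtract 3h to convert from UTC+3).
Freya ∩ Zane: 11:00-12:00, 14:30-18:30.
Freya ∩ Zane ∩ Idris: 11:00-12:00, 14:30-18:30.
The first common window of at least 60 minutes is 11:00-12:00, so the earliest start is 11:00.

11:00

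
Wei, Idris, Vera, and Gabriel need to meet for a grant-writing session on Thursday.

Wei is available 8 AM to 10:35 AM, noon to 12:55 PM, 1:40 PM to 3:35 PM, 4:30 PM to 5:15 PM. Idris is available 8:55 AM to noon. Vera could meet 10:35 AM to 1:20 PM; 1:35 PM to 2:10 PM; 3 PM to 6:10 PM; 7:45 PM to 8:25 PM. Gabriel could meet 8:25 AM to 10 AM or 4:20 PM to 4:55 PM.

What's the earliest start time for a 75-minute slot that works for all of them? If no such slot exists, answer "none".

none

Wei ∩ Idris: 08:55-10:35.
Wei ∩ Idris ∩ Vera: ∅.
Wei ∩ Idris ∩ Vera ∩ Gabriel: ∅.
There is no time when everyone is free.
No common window is at least 75 minutes long.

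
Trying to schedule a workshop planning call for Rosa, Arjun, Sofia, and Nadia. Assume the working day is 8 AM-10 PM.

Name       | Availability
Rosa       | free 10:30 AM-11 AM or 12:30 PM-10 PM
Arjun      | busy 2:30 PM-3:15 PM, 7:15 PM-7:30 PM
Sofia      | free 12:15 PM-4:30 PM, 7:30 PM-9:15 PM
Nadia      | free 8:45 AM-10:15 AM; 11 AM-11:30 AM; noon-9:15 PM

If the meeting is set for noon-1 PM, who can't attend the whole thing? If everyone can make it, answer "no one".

Rosa free: 10:30-11:00, 12:30-22:00.
Arjun free: 08:00-14:30, 15:15-19:15, 19:30-22:00 (invert busy blocks within the working day).
Sofia free: 12:15-16:30, 19:30-21:15.
Nadia free: 08:45-10:15, 11:00-11:30, 12:00-21:15.
Rosa: not fully free for 12:00-13:00. Arjun: free for 12:00-13:00. Sofia: not fully free for 12:00-13:00. Nadia: free for 12:00-13:00.

Rosa, Sofia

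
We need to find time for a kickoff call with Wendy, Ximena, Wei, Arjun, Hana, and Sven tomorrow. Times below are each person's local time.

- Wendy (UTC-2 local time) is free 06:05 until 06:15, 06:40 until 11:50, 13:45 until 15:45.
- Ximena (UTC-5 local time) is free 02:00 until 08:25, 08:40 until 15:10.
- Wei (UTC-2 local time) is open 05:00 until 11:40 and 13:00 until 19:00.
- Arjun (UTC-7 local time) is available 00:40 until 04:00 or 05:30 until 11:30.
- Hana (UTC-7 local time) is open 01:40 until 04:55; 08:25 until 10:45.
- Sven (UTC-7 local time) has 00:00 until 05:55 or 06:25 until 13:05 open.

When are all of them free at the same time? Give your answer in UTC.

08:40-11:00, 15:45-17:45

Wendy in UTC: 08:05-08:15, 08:40-13:50, 15:45-17:45 (add 2h to convert from UTC-2).
Ximena in UTC: 07:00-13:25, 13:40-20:10 (add 5h to convert from UTC-5).
Wei in UTC: 07:00-13:40, 15:00-21:00 (add 2h to convert from UTC-2).
Arjun in UTC: 07:40-11:00, 12:30-18:30 (add 7h to convert from UTC-7).
Hana in UTC: 08:40-11:55, 15:25-17:45 (add 7h to convert from UTC-7).
Sven in UTC: 07:00-12:55, 13:25-20:05 (add 7h to convert from UTC-7).
Wendy ∩ Ximena: 08:05-08:15, 08:40-13:25, 13:40-13:50, 15:45-17:45.
Wendy ∩ Ximena ∩ Wei: 08:05-08:15, 08:40-13:25, 15:45-17:45.
Wendy ∩ Ximena ∩ Wei ∩ Arjun: 08:05-08:15, 08:40-11:00, 12:30-13:25, 15:45-17:45.
Wendy ∩ Ximena ∩ Wei ∩ Arjun ∩ Hana: 08:40-11:00, 15:45-17:45.
Wendy ∩ Ximena ∩ Wei ∩ Arjun ∩ Hana ∩ Sven: 08:40-11:00, 15:45-17:45.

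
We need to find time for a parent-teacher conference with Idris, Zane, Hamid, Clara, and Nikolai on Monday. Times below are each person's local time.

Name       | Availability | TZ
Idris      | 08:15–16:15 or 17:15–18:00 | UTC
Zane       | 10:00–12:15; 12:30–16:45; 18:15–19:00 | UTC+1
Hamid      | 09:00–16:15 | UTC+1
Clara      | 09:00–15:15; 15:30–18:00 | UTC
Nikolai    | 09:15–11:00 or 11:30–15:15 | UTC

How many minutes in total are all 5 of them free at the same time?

Idris in UTC: 08:15-16:15, 17:15-18:00.
Zane in UTC: 09:00-11:15, 11:30-15:45, 17:15-18:00 (subtract 1h to convert from UTC+1).
Hamid in UTC: 08:00-15:15 (subtract 1h to convert from UTC+1).
Clara in UTC: 09:00-15:15, 15:30-18:00.
Nikolai in UTC: 09:15-11:00, 11:30-15:15.
Idris ∩ Zane: 09:00-11:15, 11:30-15:45, 17:15-18:00.
Idris ∩ Zane ∩ Hamid: 09:00-11:15, 11:30-15:15.
Idris ∩ Zane ∩ Hamid ∩ Clara: 09:00-11:15, 11:30-15:15.
Idris ∩ Zane ∩ Hamid ∩ Clara ∩ Nikolai: 09:15-11:00, 11:30-15:15.
So the common availability across everyone is 09:15-11:00, 11:30-15:15.
Summing the common windows: 105 + 225 = 330 minutes.

330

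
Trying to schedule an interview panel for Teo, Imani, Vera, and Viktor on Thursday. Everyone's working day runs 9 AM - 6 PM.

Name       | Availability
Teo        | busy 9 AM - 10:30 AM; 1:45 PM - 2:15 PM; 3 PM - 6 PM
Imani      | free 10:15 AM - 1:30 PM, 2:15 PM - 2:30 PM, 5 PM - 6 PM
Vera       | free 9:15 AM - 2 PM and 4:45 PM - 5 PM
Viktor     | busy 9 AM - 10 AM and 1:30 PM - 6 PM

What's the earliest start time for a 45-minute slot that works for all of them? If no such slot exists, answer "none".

Teo free: 10:30-13:45, 14:15-15:00 (invert busy blocks within the working day).
Imani free: 10:15-13:30, 14:15-14:30, 17:00-18:00.
Vera free: 09:15-14:00, 16:45-17:00.
Viktor free: 10:00-13:30 (invert busy blocks within the working day).
Teo ∩ Imani: 10:30-13:30, 14:15-14:30.
Teo ∩ Imani ∩ Vera: 10:30-13:30.
Teo ∩ Imani ∩ Vera ∩ Viktor: 10:30-13:30.
So the common availability across everyone is 10:30-13:30.
The first common window of at least 45 minutes is 10:30-13:30, so the earliest start is 10:30.

10:30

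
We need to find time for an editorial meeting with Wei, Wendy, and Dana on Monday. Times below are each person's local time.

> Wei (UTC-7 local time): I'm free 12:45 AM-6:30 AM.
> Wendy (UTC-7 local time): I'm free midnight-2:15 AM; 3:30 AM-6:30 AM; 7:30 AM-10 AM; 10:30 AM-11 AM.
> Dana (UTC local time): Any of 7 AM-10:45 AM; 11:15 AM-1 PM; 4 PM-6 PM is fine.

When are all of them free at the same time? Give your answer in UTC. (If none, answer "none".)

Wei in UTC: 07:45-13:30 (add 7h to convert from UTC-7).
Wendy in UTC: 07:00-09:15, 10:30-13:30, 14:30-17:00, 17:30-18:00 (add 7h to convert from UTC-7).
Dana in UTC: 07:00-10:45, 11:15-13:00, 16:00-18:00.
Wei ∩ Wendy: 07:45-09:15, 10:30-13:30.
Wei ∩ Wendy ∩ Dana: 07:45-09:15, 10:30-10:45, 11:15-13:00.
Those are the intersection windows.

07:45-09:15, 10:30-10:45, 11:15-13:00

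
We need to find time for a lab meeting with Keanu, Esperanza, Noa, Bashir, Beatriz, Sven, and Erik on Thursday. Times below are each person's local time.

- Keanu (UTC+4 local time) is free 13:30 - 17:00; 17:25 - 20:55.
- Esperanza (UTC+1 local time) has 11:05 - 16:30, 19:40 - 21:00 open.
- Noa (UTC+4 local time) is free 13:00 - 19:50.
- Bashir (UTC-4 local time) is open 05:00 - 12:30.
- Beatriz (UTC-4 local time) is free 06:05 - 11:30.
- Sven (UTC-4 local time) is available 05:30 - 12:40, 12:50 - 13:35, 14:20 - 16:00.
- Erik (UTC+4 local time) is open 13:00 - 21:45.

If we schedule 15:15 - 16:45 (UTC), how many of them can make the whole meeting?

Keanu in UTC: 09:30-13:00, 13:25-16:55 (subtract 4h to convert from UTC+4).
Esperanza in UTC: 10:05-15:30, 18:40-20:00 (subtract 1h to convert from UTC+1).
Noa in UTC: 09:00-15:50 (subtract 4h to convert from UTC+4).
Bashir in UTC: 09:00-16:30 (add 4h to convert from UTC-4).
Beatriz in UTC: 10:05-15:30 (add 4h to convert from UTC-4).
Sven in UTC: 09:30-16:40, 16:50-17:35, 18:20-20:00 (add 4h to convert from UTC-4).
Erik in UTC: 09:00-17:45 (subtract 4h to convert from UTC+4).
Keanu and Erik can make the full 15:15-16:45 slot — that's 2.

2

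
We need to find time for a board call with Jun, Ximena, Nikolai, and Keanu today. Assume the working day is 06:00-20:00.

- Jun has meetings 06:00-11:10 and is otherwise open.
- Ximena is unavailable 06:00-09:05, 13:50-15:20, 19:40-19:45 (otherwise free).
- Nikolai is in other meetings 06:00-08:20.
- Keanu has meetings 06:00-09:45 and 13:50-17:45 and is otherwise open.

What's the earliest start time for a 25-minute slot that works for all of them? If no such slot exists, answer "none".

Jun free: 11:10-20:00 (invert busy blocks within the working day).
Ximena free: 09:05-13:50, 15:20-19:40, 19:45-20:00 (invert busy blocks within the working day).
Nikolai free: 08:20-20:00 (invert busy blocks within the working day).
Keanu free: 09:45-13:50, 17:45-20:00 (invert busy blocks within the working day).
Jun ∩ Ximena: 11:10-13:50, 15:20-19:40, 19:45-20:00.
Jun ∩ Ximena ∩ Nikolai: 11:10-13:50, 15:20-19:40, 19:45-20:00.
Jun ∩ Ximena ∩ Nikolai ∩ Keanu: 11:10-13:50, 17:45-19:40, 19:45-20:00.
The first common window of at least 25 minutes is 11:10-13:50, so the earliest start is 11:10.

11:10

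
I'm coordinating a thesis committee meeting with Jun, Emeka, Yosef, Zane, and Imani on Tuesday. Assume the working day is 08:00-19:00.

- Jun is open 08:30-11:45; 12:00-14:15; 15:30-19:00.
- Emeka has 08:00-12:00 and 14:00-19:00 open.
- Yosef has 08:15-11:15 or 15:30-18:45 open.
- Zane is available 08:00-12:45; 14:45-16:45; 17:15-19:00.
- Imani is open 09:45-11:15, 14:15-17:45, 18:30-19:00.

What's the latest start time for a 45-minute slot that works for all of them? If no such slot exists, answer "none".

Jun ∩ Emeka: 08:30-11:45, 14:00-14:15, 15:30-19:00.
Jun ∩ Emeka ∩ Yosef: 08:30-11:15, 15:30-18:45.
Jun ∩ Emeka ∩ Yosef ∩ Zane: 08:30-11:15, 15:30-16:45, 17:15-18:45.
Jun ∩ Emeka ∩ Yosef ∩ Zane ∩ Imani: 09:45-11:15, 15:30-16:45, 17:15-17:45, 18:30-18:45.
The last common window of at least 45 minutes is 15:30-16:45; a 45-minute meeting can start as late as 16:00 and still end by 16:45.

16:00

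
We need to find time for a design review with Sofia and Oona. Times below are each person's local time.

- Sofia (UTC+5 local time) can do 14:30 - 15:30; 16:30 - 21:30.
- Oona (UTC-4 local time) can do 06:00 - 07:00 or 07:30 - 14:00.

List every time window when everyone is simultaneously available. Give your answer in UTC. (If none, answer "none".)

10:00-10:30, 11:30-16:30

Sofia in UTC: 09:30-10:30, 11:30-16:30 (subtract 5h to convert from UTC+5).
Oona in UTC: 10:00-11:00, 11:30-18:00 (add 4h to convert from UTC-4).
Sofia ∩ Oona: 10:00-10:30, 11:30-16:30.
Those are the intersection windows.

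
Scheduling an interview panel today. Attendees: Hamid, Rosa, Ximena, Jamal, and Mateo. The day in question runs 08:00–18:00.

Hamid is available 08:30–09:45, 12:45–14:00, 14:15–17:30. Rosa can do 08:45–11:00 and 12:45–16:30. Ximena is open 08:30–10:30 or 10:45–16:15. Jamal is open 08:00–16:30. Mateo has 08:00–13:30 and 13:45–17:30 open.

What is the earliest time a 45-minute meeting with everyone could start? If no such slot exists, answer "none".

Hamid ∩ Rosa: 08:45-09:45, 12:45-14:00, 14:15-16:30.
Hamid ∩ Rosa ∩ Ximena: 08:45-09:45, 12:45-14:00, 14:15-16:15.
Hamid ∩ Rosa ∩ Ximena ∩ Jamal: 08:45-09:45, 12:45-14:00, 14:15-16:15.
Hamid ∩ Rosa ∩ Ximena ∩ Jamal ∩ Mateo: 08:45-09:45, 12:45-13:30, 13:45-14:00, 14:15-16:15.
So the common availability across everyone is 08:45-09:45, 12:45-13:30, 13:45-14:00, 14:15-16:15.
The first common window of at least 45 minutes is 08:45-09:45, so the earliest start is 08:45.

08:45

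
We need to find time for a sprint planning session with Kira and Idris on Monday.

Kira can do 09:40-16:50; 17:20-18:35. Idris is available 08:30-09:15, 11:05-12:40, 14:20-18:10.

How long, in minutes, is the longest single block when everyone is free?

150

Kira ∩ Idris: 11:05-12:40, 14:20-16:50, 17:20-18:10.
The longest is 14:20-16:50 at 150 minutes.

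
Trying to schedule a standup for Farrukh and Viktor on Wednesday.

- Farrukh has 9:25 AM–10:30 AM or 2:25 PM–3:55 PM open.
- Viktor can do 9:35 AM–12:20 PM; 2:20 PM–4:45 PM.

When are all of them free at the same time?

09:35-10:30, 14:25-15:55

Farrukh ∩ Viktor: 09:35-10:30, 14:25-15:55.
So the common availability across everyone is 09:35-10:30, 14:25-15:55.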